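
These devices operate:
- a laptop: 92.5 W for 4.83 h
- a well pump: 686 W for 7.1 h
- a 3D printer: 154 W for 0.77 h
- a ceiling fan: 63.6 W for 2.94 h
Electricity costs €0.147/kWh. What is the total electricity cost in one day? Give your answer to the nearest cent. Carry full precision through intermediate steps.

laptop: 92.5 W × 4.83 h = 447 Wh = 0.4468 kWh
well pump: 686 W × 7.1 h = 4,871 Wh = 4.871 kWh
3D printer: 154 W × 0.77 h = 119 Wh = 0.1186 kWh
ceiling fan: 63.6 W × 2.94 h = 187 Wh = 0.187 kWh
Total energy = 0.4468 + 4.871 + 0.1186 + 0.187 = 5.623 kWh
Cost = 5.623 kWh × €0.147 = €0.83

€0.83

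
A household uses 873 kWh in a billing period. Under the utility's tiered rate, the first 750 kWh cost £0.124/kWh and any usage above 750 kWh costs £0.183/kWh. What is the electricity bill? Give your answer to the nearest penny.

First 750 kWh × £0.124 = £93.00
Remaining 123 kWh × £0.183 = £22.51
Total = £115.51

£115.51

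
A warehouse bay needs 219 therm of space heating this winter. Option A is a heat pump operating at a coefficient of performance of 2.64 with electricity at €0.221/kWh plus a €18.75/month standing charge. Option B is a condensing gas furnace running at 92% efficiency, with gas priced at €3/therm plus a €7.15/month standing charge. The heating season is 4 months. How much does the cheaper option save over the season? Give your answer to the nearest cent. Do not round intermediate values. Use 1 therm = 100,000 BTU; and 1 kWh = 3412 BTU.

€130.42

Heat load = 219 therm × 100,000 = 21,900,000 BTU
Gas: input = 21,900,000 / 0.92 = 23,804,348 BTU = 238 therm → 238 × €3 = €714.13; + 4 × €7.15 standing = €742.73
Heat pump: 21,900,000 BTU / 3412 = 6,419 kWh heat; / 2.64 = 2,431 kWh in → × €0.221 = €537.31; + 4 × €18.75 standing = €612.31
Difference = |€742.73 − €612.31| = €130.42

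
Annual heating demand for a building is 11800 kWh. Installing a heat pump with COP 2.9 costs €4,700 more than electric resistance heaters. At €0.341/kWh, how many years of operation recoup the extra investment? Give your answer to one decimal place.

Resistance: 11800 kWh × €0.341 = €4,023.80/yr
Heat pump: 11800 / 2.9 = 4069 kWh in → × €0.341 = €1,387.52/yr
Annual savings = €2,636.28
Payback = €4,700 / €2,636.28 = 1.78 years

1.8 years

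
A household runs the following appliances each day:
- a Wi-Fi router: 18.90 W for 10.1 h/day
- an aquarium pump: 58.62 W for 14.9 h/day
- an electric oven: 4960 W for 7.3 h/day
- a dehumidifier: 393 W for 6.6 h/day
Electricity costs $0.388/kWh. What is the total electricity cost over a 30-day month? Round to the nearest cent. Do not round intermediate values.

$464.04

Wi-Fi router: 18.90 W × 10.1 h × 30 d = 5,727 Wh = 5.727 kWh
aquarium pump: 58.62 W × 14.9 h × 30 d = 26,203 Wh = 26.2 kWh
electric oven: 4960 W × 7.3 h × 30 d = 1,086,240 Wh = 1,086 kWh
dehumidifier: 393 W × 6.6 h × 30 d = 77,814 Wh = 77.81 kWh
Total energy = 5.727 + 26.2 + 1,086 + 77.81 = 1,196 kWh
Cost = 1,196 kWh × $0.388 = $464.04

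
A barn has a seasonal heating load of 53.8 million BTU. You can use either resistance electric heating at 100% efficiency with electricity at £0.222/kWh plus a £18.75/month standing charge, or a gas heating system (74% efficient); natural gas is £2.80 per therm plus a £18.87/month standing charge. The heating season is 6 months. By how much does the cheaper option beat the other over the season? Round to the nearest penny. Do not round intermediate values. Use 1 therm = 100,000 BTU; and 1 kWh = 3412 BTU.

Heat load = 53.8 × 10⁶ BTU = 53,800,000 BTU
Gas: input = 53,800,000 / 0.74 = 72,702,703 BTU = 727 therm → 727 × £2.80 = £2,035.68; + 6 × £18.87 standing = £2,148.90
Electric: 53,800,000 BTU / 3412 = 15,770 kWh → × £0.222 = £3,500.47; + 6 × £18.75 standing = £3,612.97
Difference = |£2,148.90 − £3,612.97| = £1,464.07

£1464.07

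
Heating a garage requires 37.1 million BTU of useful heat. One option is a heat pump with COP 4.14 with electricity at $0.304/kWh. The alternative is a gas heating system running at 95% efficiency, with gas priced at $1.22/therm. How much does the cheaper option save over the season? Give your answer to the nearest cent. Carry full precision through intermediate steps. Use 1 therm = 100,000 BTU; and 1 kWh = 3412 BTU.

$321.99

Heat load = 37.1 × 10⁶ BTU = 37,100,000 BTU
Gas: input = 37,100,000 / 0.95 = 39,052,632 BTU = 390.5 therm → 390.5 × $1.22 = $476.44
Heat pump: 37,100,000 BTU / 3412 = 10,870 kWh heat; / 4.14 = 2,626 kWh in → × $0.304 = $798.43
Difference = |$476.44 − $798.43| = $321.99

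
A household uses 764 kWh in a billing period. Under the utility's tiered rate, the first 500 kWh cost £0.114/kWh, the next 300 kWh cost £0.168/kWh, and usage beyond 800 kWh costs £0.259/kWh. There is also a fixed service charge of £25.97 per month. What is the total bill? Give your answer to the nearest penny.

£127.32

First 500 kWh × £0.114 = £57.00
Next 264 kWh × £0.168 = £44.35
Remaining tier: 0 kWh (not reached)
Energy charge = £101.35; + service £25.97 = £127.32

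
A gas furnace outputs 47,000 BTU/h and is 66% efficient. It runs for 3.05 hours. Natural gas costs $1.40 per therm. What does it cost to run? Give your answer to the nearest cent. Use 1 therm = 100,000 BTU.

Heat delivered = 47,000 BTU/h × 3.05 h = 143,350 BTU
Gas input = 143,350 / 0.66 = 217,197 BTU
= 217,197 / 100,000 = 2.172 therm
Cost = 2.172 × $1.40/therm = $3.04

$3.04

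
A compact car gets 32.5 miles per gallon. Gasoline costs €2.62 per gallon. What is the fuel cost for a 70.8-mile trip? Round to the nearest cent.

€5.71

Fuel = 70.8 mi / 32.5 mpg = 2.178 gal
Cost = 2.178 gal × €2.62/gal = €5.71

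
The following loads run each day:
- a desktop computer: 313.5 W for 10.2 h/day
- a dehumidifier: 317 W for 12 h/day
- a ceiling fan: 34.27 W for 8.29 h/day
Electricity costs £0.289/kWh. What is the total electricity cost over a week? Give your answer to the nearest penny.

desktop computer: 313.5 W × 10.2 h × 7 d = 22,384 Wh = 22.38 kWh
dehumidifier: 317 W × 12 h × 7 d = 26,628 Wh = 26.63 kWh
ceiling fan: 34.27 W × 8.29 h × 7 d = 1,989 Wh = 1.989 kWh
Total energy = 22.38 + 26.63 + 1.989 = 51 kWh
Cost = 51 kWh × £0.289 = £14.74

£14.74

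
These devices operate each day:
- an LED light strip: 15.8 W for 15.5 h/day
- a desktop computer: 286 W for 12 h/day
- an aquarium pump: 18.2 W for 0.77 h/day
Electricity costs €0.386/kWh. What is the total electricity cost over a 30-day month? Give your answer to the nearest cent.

LED light strip: 15.8 W × 15.5 h × 30 d = 7,347 Wh = 7.347 kWh
desktop computer: 286 W × 12 h × 30 d = 102,960 Wh = 103 kWh
aquarium pump: 18.2 W × 0.77 h × 30 d = 420 Wh = 0.4204 kWh
Total energy = 7.347 + 103 + 0.4204 = 110.7 kWh
Cost = 110.7 kWh × €0.386 = €42.74

€42.74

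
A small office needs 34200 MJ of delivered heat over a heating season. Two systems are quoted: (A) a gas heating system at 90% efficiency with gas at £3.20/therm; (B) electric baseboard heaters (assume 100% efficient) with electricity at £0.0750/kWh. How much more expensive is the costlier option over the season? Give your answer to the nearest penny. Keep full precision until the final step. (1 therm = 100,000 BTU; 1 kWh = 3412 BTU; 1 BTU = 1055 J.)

£440.04

Heat load = 34200 MJ = 34,200,000,000 J / 1055 = 32,417,062 BTU
Gas: input = 32,417,062 / 0.90 = 36,018,957 BTU = 360.2 therm → 360.2 × £3.20 = £1,152.61
Electric: 32,417,062 BTU / 3412 = 9,501 kWh → × £0.0750 = £712.57
Difference = |£1,152.61 − £712.57| = £440.04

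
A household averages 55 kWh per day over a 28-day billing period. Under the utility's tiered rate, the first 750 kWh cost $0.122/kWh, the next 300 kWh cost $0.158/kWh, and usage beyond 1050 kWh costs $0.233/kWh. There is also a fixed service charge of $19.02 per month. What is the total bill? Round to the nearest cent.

$272.09

Usage = 55 kWh/day × 28 days = 1540 kWh
First 750 kWh × $0.122 = $91.50
Next 300 kWh × $0.158 = $47.40
Remaining 490 kWh × $0.233 = $114.17
Energy charge = $253.07; + service $19.02 = $272.09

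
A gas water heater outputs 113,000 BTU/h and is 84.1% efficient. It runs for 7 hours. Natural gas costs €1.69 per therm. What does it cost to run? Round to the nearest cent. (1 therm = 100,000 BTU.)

Heat delivered = 113,000 BTU/h × 7 h = 791,000 BTU
Gas input = 791,000 / 0.841 = 940,547 BTU
= 940,547 / 100,000 = 9.405 therm
Cost = 9.405 × €1.69/therm = €15.90

€15.90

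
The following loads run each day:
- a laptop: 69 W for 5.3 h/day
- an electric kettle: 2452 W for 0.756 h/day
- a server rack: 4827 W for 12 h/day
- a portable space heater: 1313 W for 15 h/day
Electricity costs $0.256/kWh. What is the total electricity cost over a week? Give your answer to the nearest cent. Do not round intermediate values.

laptop: 69 W × 5.3 h × 7 d = 2,560 Wh = 2.56 kWh
electric kettle: 2452 W × 0.756 h × 7 d = 12,976 Wh = 12.98 kWh
server rack: 4827 W × 12 h × 7 d = 405,468 Wh = 405.5 kWh
portable space heater: 1313 W × 15 h × 7 d = 137,865 Wh = 137.9 kWh
Total energy = 2.56 + 12.98 + 405.5 + 137.9 = 558.9 kWh
Cost = 558.9 kWh × $0.256 = $143.07

$143.07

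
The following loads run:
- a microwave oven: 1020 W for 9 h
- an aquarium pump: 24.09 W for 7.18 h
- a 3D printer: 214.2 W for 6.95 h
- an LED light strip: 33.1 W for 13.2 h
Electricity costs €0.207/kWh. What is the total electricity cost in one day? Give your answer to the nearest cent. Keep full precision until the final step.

microwave oven: 1020 W × 9 h = 9,180 Wh = 9.18 kWh
aquarium pump: 24.09 W × 7.18 h = 173 Wh = 0.173 kWh
3D printer: 214.2 W × 6.95 h = 1,489 Wh = 1.489 kWh
LED light strip: 33.1 W × 13.2 h = 437 Wh = 0.4369 kWh
Total energy = 9.18 + 0.173 + 1.489 + 0.4369 = 11.28 kWh
Cost = 11.28 kWh × €0.207 = €2.33

€2.33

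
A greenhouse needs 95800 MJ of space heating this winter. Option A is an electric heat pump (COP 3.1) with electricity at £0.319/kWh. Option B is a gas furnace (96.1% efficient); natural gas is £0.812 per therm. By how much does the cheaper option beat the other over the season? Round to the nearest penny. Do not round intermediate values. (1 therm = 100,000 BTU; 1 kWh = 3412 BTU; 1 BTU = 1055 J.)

Heat load = 95800 MJ = 95,800,000,000 J / 1055 = 90,805,687 BTU
Gas: input = 90,805,687 / 0.961 = 94,490,830 BTU = 944.9 therm → 944.9 × £0.812 = £767.27
Heat pump: 90,805,687 BTU / 3412 = 26,610 kWh heat; / 3.1 = 8,585 kWh in → × £0.319 = £2,738.63
Difference = |£767.27 − £2,738.63| = £1,971.36

£1971.36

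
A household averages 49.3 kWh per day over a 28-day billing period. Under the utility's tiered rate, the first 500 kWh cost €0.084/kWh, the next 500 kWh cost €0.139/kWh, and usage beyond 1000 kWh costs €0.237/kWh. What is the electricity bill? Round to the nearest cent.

€201.65

Usage = 49.3 kWh/day × 28 days = 1380.4 kWh
First 500 kWh × €0.084 = €42.00
Next 500 kWh × €0.139 = €69.50
Remaining 380.4 kWh × €0.237 = €90.15
Total = €201.65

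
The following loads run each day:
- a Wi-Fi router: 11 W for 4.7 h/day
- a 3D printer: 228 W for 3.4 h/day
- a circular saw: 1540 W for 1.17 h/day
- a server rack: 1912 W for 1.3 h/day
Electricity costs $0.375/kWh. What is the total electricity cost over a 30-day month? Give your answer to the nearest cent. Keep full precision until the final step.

Wi-Fi router: 11 W × 4.7 h × 30 d = 1,551 Wh = 1.551 kWh
3D printer: 228 W × 3.4 h × 30 d = 23,256 Wh = 23.26 kWh
circular saw: 1540 W × 1.17 h × 30 d = 54,054 Wh = 54.05 kWh
server rack: 1912 W × 1.3 h × 30 d = 74,568 Wh = 74.57 kWh
Total energy = 1.551 + 23.26 + 54.05 + 74.57 = 153.4 kWh
Cost = 153.4 kWh × $0.375 = $57.54

$57.54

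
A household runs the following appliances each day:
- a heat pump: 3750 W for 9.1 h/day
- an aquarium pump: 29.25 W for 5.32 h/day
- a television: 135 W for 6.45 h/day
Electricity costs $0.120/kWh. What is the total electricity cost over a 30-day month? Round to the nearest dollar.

heat pump: 3750 W × 9.1 h × 30 d = 1,023,750 Wh = 1,024 kWh
aquarium pump: 29.25 W × 5.32 h × 30 d = 4,668 Wh = 4.668 kWh
television: 135 W × 6.45 h × 30 d = 26,122 Wh = 26.12 kWh
Total energy = 1,024 + 4.668 + 26.12 = 1,055 kWh
Cost = 1,055 kWh × $0.120 = $126.54 ≈ $127

$127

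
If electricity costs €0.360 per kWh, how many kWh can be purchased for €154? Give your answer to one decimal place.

€154 / €0.360 per kWh = 427.8 kWh

427.8 kWh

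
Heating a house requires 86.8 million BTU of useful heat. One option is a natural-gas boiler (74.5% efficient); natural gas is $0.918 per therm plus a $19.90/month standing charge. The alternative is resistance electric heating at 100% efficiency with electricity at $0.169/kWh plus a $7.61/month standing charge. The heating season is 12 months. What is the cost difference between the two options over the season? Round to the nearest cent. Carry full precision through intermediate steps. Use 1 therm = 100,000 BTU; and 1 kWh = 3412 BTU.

$3082.25

Heat load = 86.8 × 10⁶ BTU = 86,800,000 BTU
Gas: input = 86,800,000 / 0.745 = 116,510,067 BTU = 1,165 therm → 1,165 × $0.918 = $1,069.56; + 12 × $19.90 standing = $1,308.36
Electric: 86,800,000 BTU / 3412 = 25,440 kWh → × $0.169 = $4,299.30; + 12 × $7.61 standing = $4,390.62
Difference = |$1,308.36 − $4,390.62| = $3,082.25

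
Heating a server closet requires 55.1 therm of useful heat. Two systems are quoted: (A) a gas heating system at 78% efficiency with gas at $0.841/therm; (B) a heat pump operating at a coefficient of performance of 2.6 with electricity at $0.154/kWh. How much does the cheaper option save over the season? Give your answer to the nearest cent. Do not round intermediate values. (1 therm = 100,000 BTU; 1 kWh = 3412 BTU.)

Heat load = 55.1 therm × 100,000 = 5,510,000 BTU
Gas: input = 5,510,000 / 0.78 = 7,064,103 BTU = 70.64 therm → 70.64 × $0.841 = $59.41
Heat pump: 5,510,000 BTU / 3412 = 1,615 kWh heat; / 2.6 = 621.1 kWh in → × $0.154 = $95.65
Difference = |$59.41 − $95.65| = $36.24

$36.24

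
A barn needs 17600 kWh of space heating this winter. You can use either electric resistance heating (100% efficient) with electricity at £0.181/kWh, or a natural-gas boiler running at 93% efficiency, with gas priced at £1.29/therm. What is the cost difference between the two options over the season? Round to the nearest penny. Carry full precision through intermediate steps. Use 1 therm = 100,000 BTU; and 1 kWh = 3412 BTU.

£2352.63

Heat load = 17600 kWh × 3412 = 60,051,200 BTU
Gas: input = 60,051,200 / 0.93 = 64,571,183 BTU = 645.7 therm → 645.7 × £1.29 = £832.97
Electric: 60,051,200 BTU / 3412 = 17,600 kWh → × £0.181 = £3,185.60
Difference = |£832.97 − £3,185.60| = £2,352.63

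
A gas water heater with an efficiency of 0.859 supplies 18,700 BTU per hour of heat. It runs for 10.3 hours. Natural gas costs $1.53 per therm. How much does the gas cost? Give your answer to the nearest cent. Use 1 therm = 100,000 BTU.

Heat delivered = 18,700 BTU/h × 10.3 h = 192,610 BTU
Gas input = 192,610 / 0.859 = 224,226 BTU
= 224,226 / 100,000 = 2.242 therm
Cost = 2.242 × $1.53/therm = $3.43

$3.43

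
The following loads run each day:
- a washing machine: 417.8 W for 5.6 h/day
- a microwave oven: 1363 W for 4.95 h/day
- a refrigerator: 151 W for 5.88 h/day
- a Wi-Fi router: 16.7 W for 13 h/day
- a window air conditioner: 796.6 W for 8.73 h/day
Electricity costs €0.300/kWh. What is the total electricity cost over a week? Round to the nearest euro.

€36

washing machine: 417.8 W × 5.6 h × 7 d = 16,378 Wh = 16.38 kWh
microwave oven: 1363 W × 4.95 h × 7 d = 47,228 Wh = 47.23 kWh
refrigerator: 151 W × 5.88 h × 7 d = 6,215 Wh = 6.215 kWh
Wi-Fi router: 16.7 W × 13 h × 7 d = 1,520 Wh = 1.52 kWh
window air conditioner: 796.6 W × 8.73 h × 7 d = 48,680 Wh = 48.68 kWh
Total energy = 16.38 + 47.23 + 6.215 + 1.52 + 48.68 = 120 kWh
Cost = 120 kWh × €0.300 = €36.01 ≈ €36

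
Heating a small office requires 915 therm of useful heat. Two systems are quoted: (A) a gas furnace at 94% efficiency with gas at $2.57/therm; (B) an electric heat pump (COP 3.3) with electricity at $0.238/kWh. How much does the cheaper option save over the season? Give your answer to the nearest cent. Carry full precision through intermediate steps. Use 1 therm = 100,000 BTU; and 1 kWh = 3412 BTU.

$567.57

Heat load = 915 therm × 100,000 = 91,500,000 BTU
Gas: input = 91,500,000 / 0.94 = 97,340,426 BTU = 973.4 therm → 973.4 × $2.57 = $2,501.65
Heat pump: 91,500,000 BTU / 3412 = 26,820 kWh heat; / 3.3 = 8,126 kWh in → × $0.238 = $1,934.08
Difference = |$2,501.65 − $1,934.08| = $567.57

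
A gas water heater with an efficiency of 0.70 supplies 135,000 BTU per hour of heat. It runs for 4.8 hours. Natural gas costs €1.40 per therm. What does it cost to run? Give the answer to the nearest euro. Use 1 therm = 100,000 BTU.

€13

Heat delivered = 135,000 BTU/h × 4.8 h = 648,000 BTU
Gas input = 648,000 / 0.70 = 925,714 BTU
= 925,714 / 100,000 = 9.257 therm
Cost = 9.257 × €1.40/therm = €12.96 ≈ €13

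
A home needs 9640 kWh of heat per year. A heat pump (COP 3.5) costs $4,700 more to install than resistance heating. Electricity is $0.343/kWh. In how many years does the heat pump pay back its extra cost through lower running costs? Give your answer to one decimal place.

2.0 years

Resistance: 9640 kWh × $0.343 = $3,306.52/yr
Heat pump: 9640 / 3.5 = 2754 kWh in → × $0.343 = $944.72/yr
Annual savings = $2,361.80
Payback = $4,700 / $2,361.80 = 1.99 years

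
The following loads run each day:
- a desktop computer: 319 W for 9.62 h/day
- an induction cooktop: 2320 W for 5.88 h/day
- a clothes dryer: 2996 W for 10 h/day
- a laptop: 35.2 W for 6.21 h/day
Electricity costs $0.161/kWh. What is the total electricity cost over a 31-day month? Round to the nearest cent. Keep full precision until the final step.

desktop computer: 319 W × 9.62 h × 31 d = 95,132 Wh = 95.13 kWh
induction cooktop: 2320 W × 5.88 h × 31 d = 422,890 Wh = 422.9 kWh
clothes dryer: 2996 W × 10 h × 31 d = 928,760 Wh = 928.8 kWh
laptop: 35.2 W × 6.21 h × 31 d = 6,776 Wh = 6.776 kWh
Total energy = 95.13 + 422.9 + 928.8 + 6.776 = 1,454 kWh
Cost = 1,454 kWh × $0.161 = $234.02

$234.02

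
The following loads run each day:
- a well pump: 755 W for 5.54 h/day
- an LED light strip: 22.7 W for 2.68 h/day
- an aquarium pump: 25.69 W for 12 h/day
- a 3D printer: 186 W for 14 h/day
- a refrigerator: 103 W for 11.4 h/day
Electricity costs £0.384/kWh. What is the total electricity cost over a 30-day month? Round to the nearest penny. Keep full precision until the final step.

well pump: 755 W × 5.54 h × 30 d = 125,481 Wh = 125.5 kWh
LED light strip: 22.7 W × 2.68 h × 30 d = 1,825 Wh = 1.825 kWh
aquarium pump: 25.69 W × 12 h × 30 d = 9,248 Wh = 9.248 kWh
3D printer: 186 W × 14 h × 30 d = 78,120 Wh = 78.12 kWh
refrigerator: 103 W × 11.4 h × 30 d = 35,226 Wh = 35.23 kWh
Total energy = 125.5 + 1.825 + 9.248 + 78.12 + 35.23 = 249.9 kWh
Cost = 249.9 kWh × £0.384 = £95.96

£95.96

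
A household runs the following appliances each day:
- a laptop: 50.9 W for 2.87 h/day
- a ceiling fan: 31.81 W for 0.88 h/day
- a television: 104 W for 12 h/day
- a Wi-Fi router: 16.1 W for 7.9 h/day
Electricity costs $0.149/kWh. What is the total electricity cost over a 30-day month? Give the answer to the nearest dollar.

laptop: 50.9 W × 2.87 h × 30 d = 4,382 Wh = 4.382 kWh
ceiling fan: 31.81 W × 0.88 h × 30 d = 840 Wh = 0.8398 kWh
television: 104 W × 12 h × 30 d = 37,440 Wh = 37.44 kWh
Wi-Fi router: 16.1 W × 7.9 h × 30 d = 3,816 Wh = 3.816 kWh
Total energy = 4.382 + 0.8398 + 37.44 + 3.816 = 46.48 kWh
Cost = 46.48 kWh × $0.149 = $6.93 ≈ $7

$7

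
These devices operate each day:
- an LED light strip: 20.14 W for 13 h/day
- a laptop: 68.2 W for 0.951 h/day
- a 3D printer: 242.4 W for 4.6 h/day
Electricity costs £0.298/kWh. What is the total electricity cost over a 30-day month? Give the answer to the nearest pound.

LED light strip: 20.14 W × 13 h × 30 d = 7,855 Wh = 7.855 kWh
laptop: 68.2 W × 0.951 h × 30 d = 1,946 Wh = 1.946 kWh
3D printer: 242.4 W × 4.6 h × 30 d = 33,451 Wh = 33.45 kWh
Total energy = 7.855 + 1.946 + 33.45 = 43.25 kWh
Cost = 43.25 kWh × £0.298 = £12.89 ≈ £13

£13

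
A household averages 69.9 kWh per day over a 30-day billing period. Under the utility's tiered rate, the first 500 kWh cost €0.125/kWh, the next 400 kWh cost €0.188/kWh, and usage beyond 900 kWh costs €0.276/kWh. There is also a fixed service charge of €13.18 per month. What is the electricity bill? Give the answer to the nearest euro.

€481

Usage = 69.9 kWh/day × 30 days = 2097 kWh
First 500 kWh × €0.125 = €62.50
Next 400 kWh × €0.188 = €75.20
Remaining 1197 kWh × €0.276 = €330.37
Energy charge = €468.07; + service €13.18 = €481.25 ≈ €481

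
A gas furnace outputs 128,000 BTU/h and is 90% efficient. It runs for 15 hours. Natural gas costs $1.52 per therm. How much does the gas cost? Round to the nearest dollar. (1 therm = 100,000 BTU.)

$32

Heat delivered = 128,000 BTU/h × 15 h = 1,920,000 BTU
Gas input = 1,920,000 / 0.90 = 2,133,333 BTU
= 2,133,333 / 100,000 = 21.33 therm
Cost = 21.33 × $1.52/therm = $32.43 ≈ $32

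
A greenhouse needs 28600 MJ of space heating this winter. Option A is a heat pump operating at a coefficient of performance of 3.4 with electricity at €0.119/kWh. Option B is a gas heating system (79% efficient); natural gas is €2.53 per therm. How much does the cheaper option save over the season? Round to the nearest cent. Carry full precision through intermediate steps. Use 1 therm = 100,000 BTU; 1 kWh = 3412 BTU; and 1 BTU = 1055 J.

Heat load = 28600 MJ = 28,600,000,000 J / 1055 = 27,109,005 BTU
Gas: input = 27,109,005 / 0.79 = 34,315,196 BTU = 343.2 therm → 343.2 × €2.53 = €868.17
Heat pump: 27,109,005 BTU / 3412 = 7,945 kWh heat; / 3.4 = 2,337 kWh in → × €0.119 = €278.08
Difference = |€868.17 − €278.08| = €590.09

€590.09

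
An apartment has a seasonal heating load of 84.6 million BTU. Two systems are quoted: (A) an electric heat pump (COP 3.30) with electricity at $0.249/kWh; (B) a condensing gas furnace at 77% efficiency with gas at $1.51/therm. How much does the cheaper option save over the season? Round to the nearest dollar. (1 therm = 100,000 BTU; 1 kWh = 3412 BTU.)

$212

Heat load = 84.6 × 10⁶ BTU = 84,600,000 BTU
Gas: input = 84,600,000 / 0.77 = 109,870,130 BTU = 1,099 therm → 1,099 × $1.51 = $1,659.04
Heat pump: 84,600,000 BTU / 3412 = 24,790 kWh heat; / 3.30 = 7,514 kWh in → × $0.249 = $1,870.88
Difference = |$1,659.04 − $1,870.88| = $211.84 ≈ $212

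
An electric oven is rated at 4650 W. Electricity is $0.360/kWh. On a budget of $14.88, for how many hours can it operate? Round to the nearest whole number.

Energy budget = $14.88 / $0.360 per kWh = 41.33 kWh = 41,333 Wh
Runtime = 41,333 Wh / 4650 W = 8.889 h

9 h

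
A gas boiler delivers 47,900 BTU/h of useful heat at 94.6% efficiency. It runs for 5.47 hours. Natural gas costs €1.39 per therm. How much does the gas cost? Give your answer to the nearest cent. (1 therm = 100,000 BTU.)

Heat delivered = 47,900 BTU/h × 5.47 h = 262,013 BTU
Gas input = 262,013 / 0.946 = 276,969 BTU
= 276,969 / 100,000 = 2.77 therm
Cost = 2.77 × €1.39/therm = €3.85

€3.85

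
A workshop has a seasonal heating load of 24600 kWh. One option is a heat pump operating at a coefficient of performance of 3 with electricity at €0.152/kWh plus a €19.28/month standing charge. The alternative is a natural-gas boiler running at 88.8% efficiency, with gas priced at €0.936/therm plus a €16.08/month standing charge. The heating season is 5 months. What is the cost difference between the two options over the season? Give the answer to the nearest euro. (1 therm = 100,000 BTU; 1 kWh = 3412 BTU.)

€378

Heat load = 24600 kWh × 3412 = 83,935,200 BTU
Gas: input = 83,935,200 / 0.888 = 94,521,622 BTU = 945.2 therm → 945.2 × €0.936 = €884.72; + 5 × €16.08 standing = €965.12
Heat pump: 83,935,200 BTU / 3412 = 24,600 kWh heat; / 3 = 8,200 kWh in → × €0.152 = €1,246.40; + 5 × €19.28 standing = €1,342.80
Difference = |€965.12 − €1,342.80| = €377.68 ≈ €378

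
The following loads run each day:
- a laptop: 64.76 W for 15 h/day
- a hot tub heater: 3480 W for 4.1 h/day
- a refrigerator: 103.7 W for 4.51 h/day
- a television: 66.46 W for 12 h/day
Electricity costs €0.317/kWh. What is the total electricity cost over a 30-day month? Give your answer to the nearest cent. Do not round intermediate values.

€156.96

laptop: 64.76 W × 15 h × 30 d = 29,142 Wh = 29.14 kWh
hot tub heater: 3480 W × 4.1 h × 30 d = 428,040 Wh = 428 kWh
refrigerator: 103.7 W × 4.51 h × 30 d = 14,031 Wh = 14.03 kWh
television: 66.46 W × 12 h × 30 d = 23,926 Wh = 23.93 kWh
Total energy = 29.14 + 428 + 14.03 + 23.93 = 495.1 kWh
Cost = 495.1 kWh × €0.317 = €156.96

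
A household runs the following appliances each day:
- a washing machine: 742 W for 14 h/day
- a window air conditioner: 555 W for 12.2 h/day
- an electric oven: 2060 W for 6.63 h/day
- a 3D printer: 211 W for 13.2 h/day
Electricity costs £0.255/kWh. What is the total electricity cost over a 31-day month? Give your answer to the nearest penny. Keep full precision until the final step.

washing machine: 742 W × 14 h × 31 d = 322,028 Wh = 322 kWh
window air conditioner: 555 W × 12.2 h × 31 d = 209,901 Wh = 209.9 kWh
electric oven: 2060 W × 6.63 h × 31 d = 423,392 Wh = 423.4 kWh
3D printer: 211 W × 13.2 h × 31 d = 86,341 Wh = 86.34 kWh
Total energy = 322 + 209.9 + 423.4 + 86.34 = 1,042 kWh
Cost = 1,042 kWh × £0.255 = £265.62

£265.62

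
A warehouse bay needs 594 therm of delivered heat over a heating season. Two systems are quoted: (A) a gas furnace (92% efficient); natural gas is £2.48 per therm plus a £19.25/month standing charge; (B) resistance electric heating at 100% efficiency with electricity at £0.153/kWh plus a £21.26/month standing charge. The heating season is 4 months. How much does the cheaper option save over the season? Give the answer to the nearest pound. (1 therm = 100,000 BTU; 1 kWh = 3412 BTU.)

£1070

Heat load = 594 therm × 100,000 = 59,400,000 BTU
Gas: input = 59,400,000 / 0.92 = 64,565,217 BTU = 645.7 therm → 645.7 × £2.48 = £1,601.22; + 4 × £19.25 standing = £1,678.22
Electric: 59,400,000 BTU / 3412 = 17,410 kWh → × £0.153 = £2,663.60; + 4 × £21.26 standing = £2,748.64
Difference = |£1,678.22 − £2,748.64| = £1,070.42 ≈ £1070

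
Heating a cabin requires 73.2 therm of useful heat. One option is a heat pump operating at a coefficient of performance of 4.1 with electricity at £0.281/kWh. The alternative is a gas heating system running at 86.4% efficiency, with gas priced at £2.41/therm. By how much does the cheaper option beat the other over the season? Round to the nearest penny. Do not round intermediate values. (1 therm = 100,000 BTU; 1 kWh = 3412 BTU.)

£57.14

Heat load = 73.2 therm × 100,000 = 7,320,000 BTU
Gas: input = 7,320,000 / 0.864 = 8,472,222 BTU = 84.72 therm → 84.72 × £2.41 = £204.18
Heat pump: 7,320,000 BTU / 3412 = 2,145 kWh heat; / 4.1 = 523.3 kWh in → × £0.281 = £147.04
Difference = |£204.18 − £147.04| = £57.14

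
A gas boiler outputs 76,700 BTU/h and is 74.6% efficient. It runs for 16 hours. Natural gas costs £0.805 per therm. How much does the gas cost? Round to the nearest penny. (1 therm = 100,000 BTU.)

Heat delivered = 76,700 BTU/h × 16 h = 1,227,200 BTU
Gas input = 1,227,200 / 0.746 = 1,645,040 BTU
= 1,645,040 / 100,000 = 16.45 therm
Cost = 16.45 × £0.805/therm = £13.24

£13.24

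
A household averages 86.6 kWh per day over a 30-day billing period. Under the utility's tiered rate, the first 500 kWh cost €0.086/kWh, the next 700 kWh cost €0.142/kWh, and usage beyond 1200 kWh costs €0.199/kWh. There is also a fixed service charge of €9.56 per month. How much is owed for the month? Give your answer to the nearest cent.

Usage = 86.6 kWh/day × 30 days = 2598 kWh
First 500 kWh × €0.086 = €43.00
Next 700 kWh × €0.142 = €99.40
Remaining 1398 kWh × €0.199 = €278.20
Energy charge = €420.60; + service €9.56 = €430.16

€430.16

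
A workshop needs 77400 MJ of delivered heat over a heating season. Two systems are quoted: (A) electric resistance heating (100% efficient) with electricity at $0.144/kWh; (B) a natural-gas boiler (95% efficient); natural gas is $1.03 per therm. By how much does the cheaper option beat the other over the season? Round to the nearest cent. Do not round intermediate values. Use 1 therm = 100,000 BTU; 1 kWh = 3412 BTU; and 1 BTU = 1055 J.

Heat load = 77400 MJ = 77,400,000,000 J / 1055 = 73,364,929 BTU
Gas: input = 73,364,929 / 0.950 = 77,226,241 BTU = 772.3 therm → 772.3 × $1.03 = $795.43
Electric: 73,364,929 BTU / 3412 = 21,500 kWh → × $0.144 = $3,096.29
Difference = |$795.43 − $3,096.29| = $2,300.86

$2300.86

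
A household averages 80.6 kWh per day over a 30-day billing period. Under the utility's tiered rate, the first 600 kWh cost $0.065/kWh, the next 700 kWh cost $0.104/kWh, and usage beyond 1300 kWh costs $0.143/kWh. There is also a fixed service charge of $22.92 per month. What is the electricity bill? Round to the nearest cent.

$294.59

Usage = 80.6 kWh/day × 30 days = 2418 kWh
First 600 kWh × $0.065 = $39.00
Next 700 kWh × $0.104 = $72.80
Remaining 1118 kWh × $0.143 = $159.87
Energy charge = $271.67; + service $22.92 = $294.59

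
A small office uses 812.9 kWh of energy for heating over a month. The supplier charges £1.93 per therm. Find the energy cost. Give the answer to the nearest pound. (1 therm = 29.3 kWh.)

812.9 kWh × (0.03413 therm/kWh) = 27.74 therm
Cost = 27.74 therm × £1.93/therm = £53.55 ≈ £54

£54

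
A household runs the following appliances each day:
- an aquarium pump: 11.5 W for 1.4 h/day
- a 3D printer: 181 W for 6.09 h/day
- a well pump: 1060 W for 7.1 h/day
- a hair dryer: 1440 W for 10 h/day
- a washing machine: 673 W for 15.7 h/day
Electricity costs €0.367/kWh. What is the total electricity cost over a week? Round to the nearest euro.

aquarium pump: 11.5 W × 1.4 h × 7 d = 113 Wh = 0.1127 kWh
3D printer: 181 W × 6.09 h × 7 d = 7,716 Wh = 7.716 kWh
well pump: 1060 W × 7.1 h × 7 d = 52,682 Wh = 52.68 kWh
hair dryer: 1440 W × 10 h × 7 d = 100,800 Wh = 100.8 kWh
washing machine: 673 W × 15.7 h × 7 d = 73,963 Wh = 73.96 kWh
Total energy = 0.1127 + 7.716 + 52.68 + 100.8 + 73.96 = 235.3 kWh
Cost = 235.3 kWh × €0.367 = €86.35 ≈ €86

€86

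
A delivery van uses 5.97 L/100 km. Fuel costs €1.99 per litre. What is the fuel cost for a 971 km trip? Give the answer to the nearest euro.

€115

Fuel = 5.97 L/100 km × 971 km / 100 = 57.97 L
Cost = 57.97 L × €1.99/L = €115.36 ≈ €115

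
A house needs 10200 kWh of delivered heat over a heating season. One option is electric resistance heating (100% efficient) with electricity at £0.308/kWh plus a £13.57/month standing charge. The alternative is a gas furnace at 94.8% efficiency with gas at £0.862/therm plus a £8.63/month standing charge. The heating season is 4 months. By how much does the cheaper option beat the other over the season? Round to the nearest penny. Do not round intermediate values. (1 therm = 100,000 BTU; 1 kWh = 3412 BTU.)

Heat load = 10200 kWh × 3412 = 34,802,400 BTU
Gas: input = 34,802,400 / 0.948 = 36,711,392 BTU = 367.1 therm → 367.1 × £0.862 = £316.45; + 4 × £8.63 standing = £350.97
Electric: 34,802,400 BTU / 3412 = 10,200 kWh → × £0.308 = £3,141.60; + 4 × £13.57 standing = £3,195.88
Difference = |£350.97 − £3,195.88| = £2,844.91

£2844.91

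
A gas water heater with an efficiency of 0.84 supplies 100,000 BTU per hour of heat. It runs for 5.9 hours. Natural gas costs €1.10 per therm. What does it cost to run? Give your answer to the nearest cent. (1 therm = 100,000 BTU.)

Heat delivered = 100,000 BTU/h × 5.9 h = 590,000 BTU
Gas input = 590,000 / 0.84 = 702,381 BTU
= 702,381 / 100,000 = 7.024 therm
Cost = 7.024 × €1.10/therm = €7.73

€7.73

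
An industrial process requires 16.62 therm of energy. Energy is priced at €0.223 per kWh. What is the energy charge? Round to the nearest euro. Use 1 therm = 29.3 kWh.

€109

16.62 therm × (29.3 kWh/therm) = 487 kWh
Cost = 487 kWh × €0.223/kWh = €108.59 ≈ €109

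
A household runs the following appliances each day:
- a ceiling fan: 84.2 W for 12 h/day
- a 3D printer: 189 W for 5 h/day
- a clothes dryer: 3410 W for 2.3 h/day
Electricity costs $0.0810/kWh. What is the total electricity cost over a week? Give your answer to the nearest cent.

ceiling fan: 84.2 W × 12 h × 7 d = 7,073 Wh = 7.073 kWh
3D printer: 189 W × 5 h × 7 d = 6,615 Wh = 6.615 kWh
clothes dryer: 3410 W × 2.3 h × 7 d = 54,901 Wh = 54.9 kWh
Total energy = 7.073 + 6.615 + 54.9 = 68.59 kWh
Cost = 68.59 kWh × $0.0810 = $5.56

$5.56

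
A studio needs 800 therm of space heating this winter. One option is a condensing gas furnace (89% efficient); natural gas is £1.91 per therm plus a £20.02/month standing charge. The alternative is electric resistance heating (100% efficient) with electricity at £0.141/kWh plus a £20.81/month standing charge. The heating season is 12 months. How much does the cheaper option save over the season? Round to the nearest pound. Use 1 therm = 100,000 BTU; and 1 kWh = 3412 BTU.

£1599

Heat load = 800 therm × 100,000 = 80,000,000 BTU
Gas: input = 80,000,000 / 0.89 = 89,887,640 BTU = 898.9 therm → 898.9 × £1.91 = £1,716.85; + 12 × £20.02 standing = £1,957.09
Electric: 80,000,000 BTU / 3412 = 23,450 kWh → × £0.141 = £3,305.98; + 12 × £20.81 standing = £3,555.70
Difference = |£1,957.09 − £3,555.70| = £1,598.60 ≈ £1599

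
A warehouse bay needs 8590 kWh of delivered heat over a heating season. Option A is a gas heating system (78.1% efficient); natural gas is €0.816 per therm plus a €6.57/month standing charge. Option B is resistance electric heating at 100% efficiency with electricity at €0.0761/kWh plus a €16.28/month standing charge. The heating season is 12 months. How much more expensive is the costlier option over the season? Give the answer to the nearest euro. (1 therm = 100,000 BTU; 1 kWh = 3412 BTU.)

€464

Heat load = 8590 kWh × 3412 = 29,309,080 BTU
Gas: input = 29,309,080 / 0.781 = 37,527,631 BTU = 375.3 therm → 375.3 × €0.816 = €306.23; + 12 × €6.57 standing = €385.07
Electric: 29,309,080 BTU / 3412 = 8,590 kWh → × €0.0761 = €653.70; + 12 × €16.28 standing = €849.06
Difference = |€385.07 − €849.06| = €463.99 ≈ €464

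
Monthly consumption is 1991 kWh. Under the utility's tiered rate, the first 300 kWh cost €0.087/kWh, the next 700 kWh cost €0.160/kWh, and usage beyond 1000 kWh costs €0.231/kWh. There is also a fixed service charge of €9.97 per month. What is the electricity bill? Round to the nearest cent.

First 300 kWh × €0.087 = €26.10
Next 700 kWh × €0.160 = €112.00
Remaining 991 kWh × €0.231 = €228.92
Energy charge = €367.02; + service €9.97 = €376.99

€376.99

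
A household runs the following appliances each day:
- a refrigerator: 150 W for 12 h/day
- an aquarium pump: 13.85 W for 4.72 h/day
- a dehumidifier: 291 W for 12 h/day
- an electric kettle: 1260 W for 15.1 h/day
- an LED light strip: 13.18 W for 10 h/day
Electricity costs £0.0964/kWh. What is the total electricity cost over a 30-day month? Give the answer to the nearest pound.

refrigerator: 150 W × 12 h × 30 d = 54,000 Wh = 54 kWh
aquarium pump: 13.85 W × 4.72 h × 30 d = 1,961 Wh = 1.961 kWh
dehumidifier: 291 W × 12 h × 30 d = 104,760 Wh = 104.8 kWh
electric kettle: 1260 W × 15.1 h × 30 d = 570,780 Wh = 570.8 kWh
LED light strip: 13.18 W × 10 h × 30 d = 3,954 Wh = 3.954 kWh
Total energy = 54 + 1.961 + 104.8 + 570.8 + 3.954 = 735.5 kWh
Cost = 735.5 kWh × £0.0964 = £70.90 ≈ £71

£71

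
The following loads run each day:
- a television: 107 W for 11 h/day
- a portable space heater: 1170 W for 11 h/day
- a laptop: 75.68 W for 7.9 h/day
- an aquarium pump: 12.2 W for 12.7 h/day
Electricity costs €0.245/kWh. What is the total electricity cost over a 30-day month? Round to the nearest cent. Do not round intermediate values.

€108.78

television: 107 W × 11 h × 30 d = 35,310 Wh = 35.31 kWh
portable space heater: 1170 W × 11 h × 30 d = 386,100 Wh = 386.1 kWh
laptop: 75.68 W × 7.9 h × 30 d = 17,936 Wh = 17.94 kWh
aquarium pump: 12.2 W × 12.7 h × 30 d = 4,648 Wh = 4.648 kWh
Total energy = 35.31 + 386.1 + 17.94 + 4.648 = 444 kWh
Cost = 444 kWh × €0.245 = €108.78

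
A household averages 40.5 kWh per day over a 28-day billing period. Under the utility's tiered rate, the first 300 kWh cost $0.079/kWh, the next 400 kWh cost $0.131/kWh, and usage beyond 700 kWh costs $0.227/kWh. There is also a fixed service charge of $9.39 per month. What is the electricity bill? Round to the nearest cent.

Usage = 40.5 kWh/day × 28 days = 1134 kWh
First 300 kWh × $0.079 = $23.70
Next 400 kWh × $0.131 = $52.40
Remaining 434 kWh × $0.227 = $98.52
Energy charge = $174.62; + service $9.39 = $184.01

$184.01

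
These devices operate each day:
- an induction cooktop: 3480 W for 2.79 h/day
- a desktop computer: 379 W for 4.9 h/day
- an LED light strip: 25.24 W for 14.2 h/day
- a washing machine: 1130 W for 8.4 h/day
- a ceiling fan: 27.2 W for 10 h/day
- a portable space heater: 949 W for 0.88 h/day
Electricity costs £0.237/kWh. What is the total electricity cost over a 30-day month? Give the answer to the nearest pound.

£160

induction cooktop: 3480 W × 2.79 h × 30 d = 291,276 Wh = 291.3 kWh
desktop computer: 379 W × 4.9 h × 30 d = 55,713 Wh = 55.71 kWh
LED light strip: 25.24 W × 14.2 h × 30 d = 10,752 Wh = 10.75 kWh
washing machine: 1130 W × 8.4 h × 30 d = 284,760 Wh = 284.8 kWh
ceiling fan: 27.2 W × 10 h × 30 d = 8,160 Wh = 8.16 kWh
portable space heater: 949 W × 0.88 h × 30 d = 25,054 Wh = 25.05 kWh
Total energy = 291.3 + 55.71 + 10.75 + 284.8 + 8.16 + 25.05 = 675.7 kWh
Cost = 675.7 kWh × £0.237 = £160.14 ≈ £160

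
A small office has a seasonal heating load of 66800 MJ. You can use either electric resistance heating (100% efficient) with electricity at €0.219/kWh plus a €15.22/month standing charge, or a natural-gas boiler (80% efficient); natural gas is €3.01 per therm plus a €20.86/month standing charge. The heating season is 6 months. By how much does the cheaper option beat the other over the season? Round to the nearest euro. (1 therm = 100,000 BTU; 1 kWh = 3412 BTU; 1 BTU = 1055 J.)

€1648

Heat load = 66800 MJ = 66,800,000,000 J / 1055 = 63,317,536 BTU
Gas: input = 63,317,536 / 0.800 = 79,146,919 BTU = 791.5 therm → 791.5 × €3.01 = €2,382.32; + 6 × €20.86 standing = €2,507.48
Electric: 63,317,536 BTU / 3412 = 18,560 kWh → × €0.219 = €4,064.05; + 6 × €15.22 standing = €4,155.37
Difference = |€2,507.48 − €4,155.37| = €1,647.89 ≈ €1648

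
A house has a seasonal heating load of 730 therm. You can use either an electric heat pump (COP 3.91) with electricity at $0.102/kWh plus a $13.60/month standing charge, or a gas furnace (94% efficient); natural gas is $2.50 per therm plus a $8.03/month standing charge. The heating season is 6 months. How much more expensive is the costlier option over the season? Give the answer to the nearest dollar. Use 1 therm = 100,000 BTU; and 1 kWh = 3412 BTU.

$1350

Heat load = 730 therm × 100,000 = 73,000,000 BTU
Gas: input = 73,000,000 / 0.94 = 77,659,574 BTU = 776.6 therm → 776.6 × $2.50 = $1,941.49; + 6 × $8.03 standing = $1,989.67
Heat pump: 73,000,000 BTU / 3412 = 21,400 kWh heat; / 3.91 = 5,472 kWh in → × $0.102 = $558.13; + 6 × $13.60 standing = $639.73
Difference = |$1,989.67 − $639.73| = $1,349.94 ≈ $1350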